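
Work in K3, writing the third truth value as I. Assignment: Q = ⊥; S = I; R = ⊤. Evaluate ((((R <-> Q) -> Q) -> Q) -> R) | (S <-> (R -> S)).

R <-> Q = ⊤ <-> ⊥ = ⊥
(R <-> Q) -> Q = ⊥ -> ⊥ = ⊤
((R <-> Q) -> Q) -> Q = ⊤ -> ⊥ = ⊥
(((R <-> Q) -> Q) -> Q) -> R = ⊥ -> ⊤ = ⊤
R -> S = ⊤ -> I = I  [~⊤ | I]
S <-> (R -> S) = I <-> I = I
((((R <-> Q) -> Q) -> Q) -> R) | (S <-> (R -> S)) = ⊤ | I = ⊤

⊤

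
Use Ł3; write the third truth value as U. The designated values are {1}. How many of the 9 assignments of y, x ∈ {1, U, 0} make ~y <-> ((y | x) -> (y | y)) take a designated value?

Designated under: (y=U, x=1); (y=0, x=0).

2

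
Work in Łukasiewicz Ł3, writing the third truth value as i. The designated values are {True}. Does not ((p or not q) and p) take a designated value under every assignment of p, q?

Countermodel: p=True, q=True gives False, which is not designated.

No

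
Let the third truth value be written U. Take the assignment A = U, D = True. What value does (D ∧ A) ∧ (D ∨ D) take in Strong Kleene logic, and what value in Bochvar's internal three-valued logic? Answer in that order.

In Strong Kleene logic: D ∧ A = True ∧ U = U
D ∨ D = True ∨ True = True
(D ∧ A) ∧ (D ∨ D) = U ∧ True = U
In Bochvar's internal three-valued logic: D ∧ A = True ∧ U = U
D ∨ D = True ∨ True = True
(D ∧ A) ∧ (D ∨ D) = U ∧ True = U

U; U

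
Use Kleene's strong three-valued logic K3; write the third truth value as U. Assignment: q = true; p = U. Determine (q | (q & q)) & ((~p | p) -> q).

q & q = true & true = true
q | (q & q) = true | true = true
~p = ~U = U
~p | p = U | U = U
(~p | p) -> q = U -> true = true
(q | (q & q)) & ((~p | p) -> q) = true & true = true

true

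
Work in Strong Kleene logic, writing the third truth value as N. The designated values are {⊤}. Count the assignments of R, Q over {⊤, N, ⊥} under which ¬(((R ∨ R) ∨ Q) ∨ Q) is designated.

Designated under: (R=⊥, Q=⊥).

1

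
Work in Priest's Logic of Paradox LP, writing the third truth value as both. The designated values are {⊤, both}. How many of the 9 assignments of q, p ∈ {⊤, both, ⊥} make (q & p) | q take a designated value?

6

Of the 9 assignments, 6 give a value in {⊤, both}.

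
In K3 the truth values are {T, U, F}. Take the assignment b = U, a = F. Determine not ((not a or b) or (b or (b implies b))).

not a = not F = T
not a or b = T or U = T
b implies b = U implies U = U
b or (b implies b) = U or U = U
(not a or b) or (b or (b implies b)) = T or U = T
not ((not a or b) or (b or (b implies b))) = not T = F

F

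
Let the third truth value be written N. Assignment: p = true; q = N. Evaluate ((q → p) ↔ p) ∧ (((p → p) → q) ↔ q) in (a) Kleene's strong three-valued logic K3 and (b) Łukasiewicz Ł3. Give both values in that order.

N; true

In Kleene's strong three-valued logic K3: q → p = N → true = true
(q → p) ↔ p = true ↔ true = true
p → p = true → true = true
(p → p) → q = true → N = N
((p → p) → q) ↔ q = N ↔ N = N
((q → p) ↔ p) ∧ (((p → p) → q) ↔ q) = true ∧ N = N
In Łukasiewicz Ł3: q → p = N → true = true  [min(1, 1−½+1)]
(q → p) ↔ p = true ↔ true = true
p → p = true → true = true
(p → p) → q = true → N = N
((p → p) → q) ↔ q = N ↔ N = true
((q → p) ↔ p) ∧ (((p → p) → q) ↔ q) = true ∧ true = true
They differ because Kleene's strong three-valued logic K3 and Łukasiewicz Ł3 treat N differently under implication.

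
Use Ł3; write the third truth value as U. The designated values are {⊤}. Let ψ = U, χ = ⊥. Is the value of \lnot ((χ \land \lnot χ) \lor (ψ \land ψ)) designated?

\lnot χ = \lnot ⊥ = ⊤
χ \land \lnot χ = ⊥ \land ⊤ = ⊥
ψ \land ψ = U \land U = U
(χ \land \lnot χ) \lor (ψ \land ψ) = ⊥ \lor U = U
\lnot ((χ \land \lnot χ) \lor (ψ \land ψ)) = \lnot U = U
U ∉ {⊤}.

No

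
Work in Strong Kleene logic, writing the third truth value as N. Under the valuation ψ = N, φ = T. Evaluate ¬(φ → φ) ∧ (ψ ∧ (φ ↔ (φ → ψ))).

φ → φ = T → T = T
¬(φ → φ) = ¬T = F
φ → ψ = T → N = N  [¬T ∨ N]
φ ↔ (φ → ψ) = T ↔ N = N
ψ ∧ (φ ↔ (φ → ψ)) = N ∧ N = N
¬(φ → φ) ∧ (ψ ∧ (φ ↔ (φ → ψ))) = F ∧ N = F

F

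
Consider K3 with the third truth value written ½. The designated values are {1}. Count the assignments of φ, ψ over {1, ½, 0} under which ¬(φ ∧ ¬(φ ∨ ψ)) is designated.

7

Of the 9 assignments, 7 give a value in {1}.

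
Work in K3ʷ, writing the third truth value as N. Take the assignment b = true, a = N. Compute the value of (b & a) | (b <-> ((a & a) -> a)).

b & a = true & N = N
a & a = N & N = N
(a & a) -> a = N -> N = N  [any arg is the third value ⇒ result is the third value]
b <-> ((a & a) -> a) = true <-> N = N
(b & a) | (b <-> ((a & a) -> a)) = N | N = N

N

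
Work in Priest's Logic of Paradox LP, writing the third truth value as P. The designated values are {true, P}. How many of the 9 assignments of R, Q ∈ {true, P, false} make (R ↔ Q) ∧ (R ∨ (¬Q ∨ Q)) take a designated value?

7

Of the 9 assignments, 7 give a value in {true, P}.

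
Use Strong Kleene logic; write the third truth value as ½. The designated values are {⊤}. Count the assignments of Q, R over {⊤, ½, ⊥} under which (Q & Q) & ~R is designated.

Designated under: (Q=⊤, R=⊥).

1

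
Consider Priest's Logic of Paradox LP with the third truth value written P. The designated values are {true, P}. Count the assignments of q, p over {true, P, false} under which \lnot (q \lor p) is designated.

4

Designated under: (q=P, p=P); (q=P, p=false); (q=false, p=P); (q=false, p=false).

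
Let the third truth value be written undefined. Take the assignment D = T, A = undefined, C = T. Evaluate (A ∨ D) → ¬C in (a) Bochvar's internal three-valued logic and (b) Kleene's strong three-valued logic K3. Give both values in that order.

undefined; F

In Bochvar's internal three-valued logic: A ∨ D = undefined ∨ T = undefined
¬C = ¬T = F
(A ∨ D) → ¬C = undefined → F = undefined
In Kleene's strong three-valued logic K3: A ∨ D = undefined ∨ T = T
¬C = ¬T = F
(A ∨ D) → ¬C = T → F = F
They differ because Bochvar's internal three-valued logic and Kleene's strong three-valued logic K3 treat undefined differently under the binary connectives.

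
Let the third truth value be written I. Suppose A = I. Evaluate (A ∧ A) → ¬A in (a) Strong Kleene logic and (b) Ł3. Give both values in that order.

I; T

In Strong Kleene logic: A ∧ A = I ∧ I = I
¬A = ¬I = I
(A ∧ A) → ¬A = I → I = I  [¬I ∨ I]
In Ł3: A ∧ A = I ∧ I = I
¬A = ¬I = I
(A ∧ A) → ¬A = I → I = T  [min(1, 1−½+½)]
They differ because Strong Kleene logic and Ł3 treat I differently under implication.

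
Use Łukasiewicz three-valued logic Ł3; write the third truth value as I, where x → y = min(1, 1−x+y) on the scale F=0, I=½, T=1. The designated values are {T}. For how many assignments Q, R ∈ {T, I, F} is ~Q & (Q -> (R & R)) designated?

3

Designated under: (Q=F, R=T); (Q=F, R=I); (Q=F, R=F).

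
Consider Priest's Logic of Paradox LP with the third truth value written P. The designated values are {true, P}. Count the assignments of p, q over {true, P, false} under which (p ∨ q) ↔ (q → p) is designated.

Of the 9 assignments, 7 give a value in {true, P}.

7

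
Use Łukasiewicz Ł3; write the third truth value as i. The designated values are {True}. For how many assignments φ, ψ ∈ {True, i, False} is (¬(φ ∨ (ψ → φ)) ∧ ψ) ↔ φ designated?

Designated under: (φ=i, ψ=True); (φ=False, ψ=False).

2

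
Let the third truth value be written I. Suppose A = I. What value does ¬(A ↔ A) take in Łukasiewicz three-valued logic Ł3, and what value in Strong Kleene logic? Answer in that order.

⊥; I

In Łukasiewicz three-valued logic Ł3: A ↔ A = I ↔ I = ⊤  [1 − |½−½|]
¬(A ↔ A) = ¬⊤ = ⊥
In Strong Kleene logic: A ↔ A = I ↔ I = I
¬(A ↔ A) = ¬I = I
They differ because Łukasiewicz three-valued logic Ł3 and Strong Kleene logic treat I differently under implication.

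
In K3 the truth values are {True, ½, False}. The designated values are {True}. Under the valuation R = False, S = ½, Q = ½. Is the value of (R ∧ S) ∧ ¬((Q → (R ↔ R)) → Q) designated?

No

R ∧ S = False ∧ ½ = False
R ↔ R = False ↔ False = True
Q → (R ↔ R) = ½ → True = True  [¬½ ∨ True]
(Q → (R ↔ R)) → Q = True → ½ = ½
¬((Q → (R ↔ R)) → Q) = ¬½ = ½
(R ∧ S) ∧ ¬((Q → (R ↔ R)) → Q) = False ∧ ½ = False
False ∉ {True}.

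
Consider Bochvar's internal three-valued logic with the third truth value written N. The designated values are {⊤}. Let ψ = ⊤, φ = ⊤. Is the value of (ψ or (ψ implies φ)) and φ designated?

Yes

ψ implies φ = ⊤ implies ⊤ = ⊤
ψ or (ψ implies φ) = ⊤ or ⊤ = ⊤
(ψ or (ψ implies φ)) and φ = ⊤ and ⊤ = ⊤
⊤ ∈ {⊤}.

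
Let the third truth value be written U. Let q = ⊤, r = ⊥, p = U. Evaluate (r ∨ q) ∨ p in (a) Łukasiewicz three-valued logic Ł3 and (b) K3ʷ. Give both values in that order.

⊤; U

In Łukasiewicz three-valued logic Ł3: r ∨ q = ⊥ ∨ ⊤ = ⊤
(r ∨ q) ∨ p = ⊤ ∨ U = ⊤
In K3ʷ: r ∨ q = ⊥ ∨ ⊤ = ⊤
(r ∨ q) ∨ p = ⊤ ∨ U = U
They differ because Łukasiewicz three-valued logic Ł3 and K3ʷ treat U differently under the binary connectives.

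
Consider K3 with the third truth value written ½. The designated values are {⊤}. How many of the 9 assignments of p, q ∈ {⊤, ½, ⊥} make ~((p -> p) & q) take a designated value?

Designated under: (p=⊤, q=⊥); (p=½, q=⊥); (p=⊥, q=⊥).

3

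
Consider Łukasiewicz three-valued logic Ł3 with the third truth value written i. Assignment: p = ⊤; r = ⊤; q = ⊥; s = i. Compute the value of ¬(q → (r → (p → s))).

⊥

p → s = ⊤ → i = i
r → (p → s) = ⊤ → i = i
q → (r → (p → s)) = ⊥ → i = ⊤
¬(q → (r → (p → s))) = ¬⊤ = ⊥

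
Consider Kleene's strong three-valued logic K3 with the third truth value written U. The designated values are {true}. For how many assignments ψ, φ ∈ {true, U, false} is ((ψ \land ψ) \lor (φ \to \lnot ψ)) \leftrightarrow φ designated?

Designated under: (ψ=true, φ=true); (ψ=false, φ=true).

2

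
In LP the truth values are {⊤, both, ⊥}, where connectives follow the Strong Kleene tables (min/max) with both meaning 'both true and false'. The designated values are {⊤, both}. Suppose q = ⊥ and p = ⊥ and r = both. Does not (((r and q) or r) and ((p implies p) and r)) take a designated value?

r and q = both and ⊥ = ⊥
(r and q) or r = ⊥ or both = both
p implies p = ⊥ implies ⊥ = ⊤
(p implies p) and r = ⊤ and both = both
((r and q) or r) and ((p implies p) and r) = both and both = both
not (((r and q) or r) and ((p implies p) and r)) = not both = both
both ∈ {⊤, both}.

Yes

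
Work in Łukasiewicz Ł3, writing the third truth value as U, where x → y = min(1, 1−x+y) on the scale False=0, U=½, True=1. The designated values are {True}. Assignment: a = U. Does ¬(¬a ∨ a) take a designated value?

¬a = ¬U = U
¬a ∨ a = U ∨ U = U
¬(¬a ∨ a) = ¬U = U
U ∉ {True}.

No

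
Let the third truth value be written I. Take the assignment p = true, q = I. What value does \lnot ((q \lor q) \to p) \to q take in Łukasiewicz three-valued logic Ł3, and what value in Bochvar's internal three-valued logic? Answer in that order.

In Łukasiewicz three-valued logic Ł3: q \lor q = I \lor I = I
(q \lor q) \to p = I \to true = true  [min(1, 1−½+1)]
\lnot ((q \lor q) \to p) = \lnot true = false
\lnot ((q \lor q) \to p) \to q = false \to I = true
In Bochvar's internal three-valued logic: q \lor q = I \lor I = I
(q \lor q) \to p = I \to true = I  [any arg is the third value ⇒ result is the third value]
\lnot ((q \lor q) \to p) = \lnot I = I
\lnot ((q \lor q) \to p) \to q = I \to I = I
They differ because Łukasiewicz three-valued logic Ł3 and Bochvar's internal three-valued logic treat I differently under the binary connectives.

true; I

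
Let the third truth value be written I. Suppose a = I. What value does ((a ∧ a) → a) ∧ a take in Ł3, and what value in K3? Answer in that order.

In Ł3: a ∧ a = I ∧ I = I
(a ∧ a) → a = I → I = T  [min(1, 1−½+½)]
((a ∧ a) → a) ∧ a = T ∧ I = I
In K3: a ∧ a = I ∧ I = I
(a ∧ a) → a = I → I = I  [¬I ∨ I]
((a ∧ a) → a) ∧ a = I ∧ I = I

I; I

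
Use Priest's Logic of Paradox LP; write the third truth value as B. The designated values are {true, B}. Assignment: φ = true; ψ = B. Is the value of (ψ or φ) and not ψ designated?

ψ or φ = B or true = true
not ψ = not B = B
(ψ or φ) and not ψ = true and B = B
B ∈ {true, B}.

Yes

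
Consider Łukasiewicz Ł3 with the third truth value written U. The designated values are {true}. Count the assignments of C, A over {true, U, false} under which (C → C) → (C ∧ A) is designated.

1

Designated under: (C=true, A=true).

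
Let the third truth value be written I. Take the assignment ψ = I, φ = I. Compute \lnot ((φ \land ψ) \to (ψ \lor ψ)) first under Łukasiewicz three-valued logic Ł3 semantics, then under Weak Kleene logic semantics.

In Łukasiewicz three-valued logic Ł3: φ \land ψ = I \land I = I
ψ \lor ψ = I \lor I = I
(φ \land ψ) \to (ψ \lor ψ) = I \to I = true
\lnot ((φ \land ψ) \to (ψ \lor ψ)) = \lnot true = false
In Weak Kleene logic: φ \land ψ = I \land I = I
ψ \lor ψ = I \lor I = I
(φ \land ψ) \to (ψ \lor ψ) = I \to I = I  [any arg is the third value ⇒ result is the third value]
\lnot ((φ \land ψ) \to (ψ \lor ψ)) = \lnot I = I
They differ because Łukasiewicz three-valued logic Ł3 and Weak Kleene logic treat I differently under the binary connectives.

false; I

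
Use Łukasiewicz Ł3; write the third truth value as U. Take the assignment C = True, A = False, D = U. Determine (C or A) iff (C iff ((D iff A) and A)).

C or A = True or False = True
D iff A = U iff False = U  [1 − |½−0|]
(D iff A) and A = U and False = False
C iff ((D iff A) and A) = True iff False = False
(C or A) iff (C iff ((D iff A) and A)) = True iff False = False

False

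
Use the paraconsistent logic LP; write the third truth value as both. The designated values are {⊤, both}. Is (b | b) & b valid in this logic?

Countermodel: b=⊥ gives ⊥, which is not designated.

No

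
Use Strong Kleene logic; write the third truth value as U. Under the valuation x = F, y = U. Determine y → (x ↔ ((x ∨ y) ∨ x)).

x ∨ y = F ∨ U = U
(x ∨ y) ∨ x = U ∨ F = U
x ↔ ((x ∨ y) ∨ x) = F ↔ U = U
y → (x ↔ ((x ∨ y) ∨ x)) = U → U = U  [¬U ∨ U]

U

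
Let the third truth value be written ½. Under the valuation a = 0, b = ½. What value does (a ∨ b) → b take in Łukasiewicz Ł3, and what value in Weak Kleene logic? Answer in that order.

1; ½

In Łukasiewicz Ł3: a ∨ b = 0 ∨ ½ = ½
(a ∨ b) → b = ½ → ½ = 1  [min(1, 1−½+½)]
In Weak Kleene logic: a ∨ b = 0 ∨ ½ = ½
(a ∨ b) → b = ½ → ½ = ½  [any arg is the third value ⇒ result is the third value]
They differ because Łukasiewicz Ł3 and Weak Kleene logic treat ½ differently under the binary connectives.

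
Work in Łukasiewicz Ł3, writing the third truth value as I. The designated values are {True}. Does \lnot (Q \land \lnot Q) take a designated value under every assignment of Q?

No

Countermodel: Q=I gives I, which is not designated.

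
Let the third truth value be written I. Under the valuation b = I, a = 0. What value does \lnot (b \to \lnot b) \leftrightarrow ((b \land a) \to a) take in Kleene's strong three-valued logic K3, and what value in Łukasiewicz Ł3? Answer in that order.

In Kleene's strong three-valued logic K3: \lnot b = \lnot I = I
b \to \lnot b = I \to I = I  [\lnot I \lor I]
\lnot (b \to \lnot b) = \lnot I = I
b \land a = I \land 0 = 0
(b \land a) \to a = 0 \to 0 = 1
\lnot (b \to \lnot b) \leftrightarrow ((b \land a) \to a) = I \leftrightarrow 1 = I
In Łukasiewicz Ł3: \lnot b = \lnot I = I
b \to \lnot b = I \to I = 1
\lnot (b \to \lnot b) = \lnot 1 = 0
b \land a = I \land 0 = 0
(b \land a) \to a = 0 \to 0 = 1
\lnot (b \to \lnot b) \leftrightarrow ((b \land a) \to a) = 0 \leftrightarrow 1 = 0
They differ because Kleene's strong three-valued logic K3 and Łukasiewicz Ł3 treat I differently under implication.

I; 0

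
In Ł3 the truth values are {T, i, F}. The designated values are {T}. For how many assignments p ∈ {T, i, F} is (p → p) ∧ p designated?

p=T: T ✓
p=i: i ·
p=F: F ·

1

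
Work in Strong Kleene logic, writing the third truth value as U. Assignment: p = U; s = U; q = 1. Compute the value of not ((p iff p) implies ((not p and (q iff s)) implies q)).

0

p iff p = U iff U = U
not p = not U = U
q iff s = 1 iff U = U
not p and (q iff s) = U and U = U
(not p and (q iff s)) implies q = U implies 1 = 1  [not U or 1]
(p iff p) implies ((not p and (q iff s)) implies q) = U implies 1 = 1
not ((p iff p) implies ((not p and (q iff s)) implies q)) = not 1 = 0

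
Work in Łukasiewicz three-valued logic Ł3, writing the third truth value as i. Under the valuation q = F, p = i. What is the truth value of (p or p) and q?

F

p or p = i or i = i
(p or p) and q = i and F = F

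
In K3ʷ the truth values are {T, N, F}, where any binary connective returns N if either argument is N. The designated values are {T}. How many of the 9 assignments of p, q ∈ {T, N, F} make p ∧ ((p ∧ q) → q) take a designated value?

Designated under: (p=T, q=T); (p=T, q=F).

2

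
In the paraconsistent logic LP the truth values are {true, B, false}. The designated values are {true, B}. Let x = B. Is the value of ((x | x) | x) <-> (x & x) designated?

Yes

x | x = B | B = B
(x | x) | x = B | B = B
x & x = B & B = B
((x | x) | x) <-> (x & x) = B <-> B = B
B ∈ {true, B}.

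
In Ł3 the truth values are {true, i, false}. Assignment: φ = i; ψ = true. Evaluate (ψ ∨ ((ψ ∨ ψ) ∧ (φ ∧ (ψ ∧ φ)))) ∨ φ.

ψ ∨ ψ = true ∨ true = true
ψ ∧ φ = true ∧ i = i
φ ∧ (ψ ∧ φ) = i ∧ i = i
(ψ ∨ ψ) ∧ (φ ∧ (ψ ∧ φ)) = true ∧ i = i
ψ ∨ ((ψ ∨ ψ) ∧ (φ ∧ (ψ ∧ φ))) = true ∨ i = true
(ψ ∨ ((ψ ∨ ψ) ∧ (φ ∧ (ψ ∧ φ)))) ∨ φ = true ∨ i = true

true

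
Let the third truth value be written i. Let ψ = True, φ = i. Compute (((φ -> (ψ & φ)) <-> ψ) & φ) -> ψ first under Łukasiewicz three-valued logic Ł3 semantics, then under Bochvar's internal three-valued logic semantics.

In Łukasiewicz three-valued logic Ł3: ψ & φ = True & i = i
φ -> (ψ & φ) = i -> i = True  [min(1, 1−½+½)]
(φ -> (ψ & φ)) <-> ψ = True <-> True = True
((φ -> (ψ & φ)) <-> ψ) & φ = True & i = i
(((φ -> (ψ & φ)) <-> ψ) & φ) -> ψ = i -> True = True
In Bochvar's internal three-valued logic: ψ & φ = True & i = i
φ -> (ψ & φ) = i -> i = i
(φ -> (ψ & φ)) <-> ψ = i <-> True = i
((φ -> (ψ & φ)) <-> ψ) & φ = i & i = i
(((φ -> (ψ & φ)) <-> ψ) & φ) -> ψ = i -> True = i
They differ because Łukasiewicz three-valued logic Ł3 and Bochvar's internal three-valued logic treat i differently under the binary connectives.

True; i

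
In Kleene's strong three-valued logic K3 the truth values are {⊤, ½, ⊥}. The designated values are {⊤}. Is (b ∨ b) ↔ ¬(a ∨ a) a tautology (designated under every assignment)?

No

Countermodel: b=⊤, a=⊤ gives ⊥, which is not designated.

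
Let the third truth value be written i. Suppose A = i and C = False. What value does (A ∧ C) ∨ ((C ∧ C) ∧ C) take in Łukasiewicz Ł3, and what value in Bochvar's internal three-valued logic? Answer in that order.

In Łukasiewicz Ł3: A ∧ C = i ∧ False = False
C ∧ C = False ∧ False = False
(C ∧ C) ∧ C = False ∧ False = False
(A ∧ C) ∨ ((C ∧ C) ∧ C) = False ∨ False = False
In Bochvar's internal three-valued logic: A ∧ C = i ∧ False = i
C ∧ C = False ∧ False = False
(C ∧ C) ∧ C = False ∧ False = False
(A ∧ C) ∨ ((C ∧ C) ∧ C) = i ∨ False = i
They differ because Łukasiewicz Ł3 and Bochvar's internal three-valued logic treat i differently under the binary connectives.

False; i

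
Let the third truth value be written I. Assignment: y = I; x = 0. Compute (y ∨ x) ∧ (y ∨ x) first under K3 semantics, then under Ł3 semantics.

In K3: y ∨ x = I ∨ 0 = I
y ∨ x = I ∨ 0 = I
(y ∨ x) ∧ (y ∨ x) = I ∧ I = I
In Ł3: y ∨ x = I ∨ 0 = I
y ∨ x = I ∨ 0 = I
(y ∨ x) ∧ (y ∨ x) = I ∧ I = I

I; I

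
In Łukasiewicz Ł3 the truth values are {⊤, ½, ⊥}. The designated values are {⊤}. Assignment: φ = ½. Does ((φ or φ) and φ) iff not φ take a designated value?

Yes

φ or φ = ½ or ½ = ½
(φ or φ) and φ = ½ and ½ = ½
not φ = not ½ = ½
((φ or φ) and φ) iff not φ = ½ iff ½ = ⊤  [1 − |½−½|]
⊤ ∈ {⊤}.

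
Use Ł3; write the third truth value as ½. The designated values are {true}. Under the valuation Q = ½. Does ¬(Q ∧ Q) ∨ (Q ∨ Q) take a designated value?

Q ∧ Q = ½ ∧ ½ = ½
¬(Q ∧ Q) = ¬½ = ½
Q ∨ Q = ½ ∨ ½ = ½
¬(Q ∧ Q) ∨ (Q ∨ Q) = ½ ∨ ½ = ½
½ ∉ {true}.

No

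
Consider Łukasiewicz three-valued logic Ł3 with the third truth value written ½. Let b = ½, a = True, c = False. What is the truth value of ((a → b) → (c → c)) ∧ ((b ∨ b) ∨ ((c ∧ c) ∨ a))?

a → b = True → ½ = ½  [min(1, 1−1+½)]
c → c = False → False = True
(a → b) → (c → c) = ½ → True = True
b ∨ b = ½ ∨ ½ = ½
c ∧ c = False ∧ False = False
(c ∧ c) ∨ a = False ∨ True = True
(b ∨ b) ∨ ((c ∧ c) ∨ a) = ½ ∨ True = True
((a → b) → (c → c)) ∧ ((b ∨ b) ∨ ((c ∧ c) ∨ a)) = True ∧ True = True

True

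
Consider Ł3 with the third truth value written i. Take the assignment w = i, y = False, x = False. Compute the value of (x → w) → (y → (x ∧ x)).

x → w = False → i = True
x ∧ x = False ∧ False = False
y → (x ∧ x) = False → False = True
(x → w) → (y → (x ∧ x)) = True → True = True

True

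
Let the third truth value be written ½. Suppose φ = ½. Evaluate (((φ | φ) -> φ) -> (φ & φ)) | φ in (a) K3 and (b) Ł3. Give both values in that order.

In K3: φ | φ = ½ | ½ = ½
(φ | φ) -> φ = ½ -> ½ = ½
φ & φ = ½ & ½ = ½
((φ | φ) -> φ) -> (φ & φ) = ½ -> ½ = ½
(((φ | φ) -> φ) -> (φ & φ)) | φ = ½ | ½ = ½
In Ł3: φ | φ = ½ | ½ = ½
(φ | φ) -> φ = ½ -> ½ = T
φ & φ = ½ & ½ = ½
((φ | φ) -> φ) -> (φ & φ) = T -> ½ = ½
(((φ | φ) -> φ) -> (φ & φ)) | φ = ½ | ½ = ½

½; ½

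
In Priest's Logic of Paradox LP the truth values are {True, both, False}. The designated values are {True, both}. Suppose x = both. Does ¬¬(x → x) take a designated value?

x → x = both → both = both  [¬both ∨ both]
¬(x → x) = ¬both = both
¬¬(x → x) = ¬both = both
both ∈ {True, both}.

Yes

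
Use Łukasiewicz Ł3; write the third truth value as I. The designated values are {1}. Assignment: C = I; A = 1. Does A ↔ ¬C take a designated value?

¬C = ¬I = I
A ↔ ¬C = 1 ↔ I = I  [1 − |1−½|]
I ∉ {1}.

No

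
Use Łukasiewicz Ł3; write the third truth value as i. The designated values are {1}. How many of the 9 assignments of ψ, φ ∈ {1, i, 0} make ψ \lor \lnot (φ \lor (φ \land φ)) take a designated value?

Of the 9 assignments, 5 give a value in {1}.

5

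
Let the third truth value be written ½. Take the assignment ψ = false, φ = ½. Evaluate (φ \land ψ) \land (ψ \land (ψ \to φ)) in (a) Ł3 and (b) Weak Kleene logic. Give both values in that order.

false; ½

In Ł3: φ \land ψ = ½ \land false = false
ψ \to φ = false \to ½ = true  [min(1, 1−0+½)]
ψ \land (ψ \to φ) = false \land true = false
(φ \land ψ) \land (ψ \land (ψ \to φ)) = false \land false = false
In Weak Kleene logic: φ \land ψ = ½ \land false = ½
ψ \to φ = false \to ½ = ½
ψ \land (ψ \to φ) = false \land ½ = ½
(φ \land ψ) \land (ψ \land (ψ \to φ)) = ½ \land ½ = ½
They differ because Ł3 and Weak Kleene logic treat ½ differently under the binary connectives.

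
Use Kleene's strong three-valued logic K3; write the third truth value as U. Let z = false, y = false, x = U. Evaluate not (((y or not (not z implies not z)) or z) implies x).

not z = not false = true
not z = not false = true
not z implies not z = true implies true = true
not (not z implies not z) = not true = false
y or not (not z implies not z) = false or false = false
(y or not (not z implies not z)) or z = false or false = false
((y or not (not z implies not z)) or z) implies x = false implies U = true  [not false or U]
not (((y or not (not z implies not z)) or z) implies x) = not true = false

false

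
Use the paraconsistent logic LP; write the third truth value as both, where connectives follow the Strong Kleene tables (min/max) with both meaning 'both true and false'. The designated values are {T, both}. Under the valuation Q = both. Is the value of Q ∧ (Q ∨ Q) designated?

Q ∨ Q = both ∨ both = both
Q ∧ (Q ∨ Q) = both ∧ both = both
both ∈ {T, both}.

Yes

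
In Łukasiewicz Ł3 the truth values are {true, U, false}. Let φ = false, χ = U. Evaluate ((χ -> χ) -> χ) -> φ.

χ -> χ = U -> U = true  [min(1, 1−½+½)]
(χ -> χ) -> χ = true -> U = U
((χ -> χ) -> χ) -> φ = U -> false = U

U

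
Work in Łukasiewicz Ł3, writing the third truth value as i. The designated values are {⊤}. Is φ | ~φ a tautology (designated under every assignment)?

No

Countermodel: φ=i gives i, which is not designated.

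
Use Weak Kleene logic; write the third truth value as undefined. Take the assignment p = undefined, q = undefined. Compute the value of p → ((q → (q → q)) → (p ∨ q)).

q → q = undefined → undefined = undefined
q → (q → q) = undefined → undefined = undefined
p ∨ q = undefined ∨ undefined = undefined
(q → (q → q)) → (p ∨ q) = undefined → undefined = undefined
p → ((q → (q → q)) → (p ∨ q)) = undefined → undefined = undefined

undefined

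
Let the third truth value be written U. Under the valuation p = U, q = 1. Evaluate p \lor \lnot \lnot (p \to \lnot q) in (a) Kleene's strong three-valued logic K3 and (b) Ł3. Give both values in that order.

In Kleene's strong three-valued logic K3: \lnot q = \lnot 1 = 0
p \to \lnot q = U \to 0 = U  [\lnot U \lor 0]
\lnot (p \to \lnot q) = \lnot U = U
\lnot \lnot (p \to \lnot q) = \lnot U = U
p \lor \lnot \lnot (p \to \lnot q) = U \lor U = U
In Ł3: \lnot q = \lnot 1 = 0
p \to \lnot q = U \to 0 = U  [min(1, 1−½+0)]
\lnot (p \to \lnot q) = \lnot U = U
\lnot \lnot (p \to \lnot q) = \lnot U = U
p \lor \lnot \lnot (p \to \lnot q) = U \lor U = U

U; U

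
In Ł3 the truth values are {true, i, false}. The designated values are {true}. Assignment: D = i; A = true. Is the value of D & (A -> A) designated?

A -> A = true -> true = true
D & (A -> A) = i & true = i
i ∉ {true}.

No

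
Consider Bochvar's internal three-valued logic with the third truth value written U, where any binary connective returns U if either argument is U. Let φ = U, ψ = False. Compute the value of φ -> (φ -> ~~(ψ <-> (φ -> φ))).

φ -> φ = U -> U = U
ψ <-> (φ -> φ) = False <-> U = U
~(ψ <-> (φ -> φ)) = ~U = U
~~(ψ <-> (φ -> φ)) = ~U = U
φ -> ~~(ψ <-> (φ -> φ)) = U -> U = U
φ -> (φ -> ~~(ψ <-> (φ -> φ))) = U -> U = U

U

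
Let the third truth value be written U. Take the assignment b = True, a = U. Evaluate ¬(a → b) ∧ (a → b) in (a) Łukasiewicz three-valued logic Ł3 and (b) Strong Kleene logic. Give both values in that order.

False; False

In Łukasiewicz three-valued logic Ł3: a → b = U → True = True
¬(a → b) = ¬True = False
a → b = U → True = True
¬(a → b) ∧ (a → b) = False ∧ True = False
In Strong Kleene logic: a → b = U → True = True  [¬U ∨ True]
¬(a → b) = ¬True = False
a → b = U → True = True
¬(a → b) ∧ (a → b) = False ∧ True = False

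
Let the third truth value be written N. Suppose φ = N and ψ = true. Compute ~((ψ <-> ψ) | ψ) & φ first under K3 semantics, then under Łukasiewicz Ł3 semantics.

false; false

In K3: ψ <-> ψ = true <-> true = true
(ψ <-> ψ) | ψ = true | true = true
~((ψ <-> ψ) | ψ) = ~true = false
~((ψ <-> ψ) | ψ) & φ = false & N = false
In Łukasiewicz Ł3: ψ <-> ψ = true <-> true = true
(ψ <-> ψ) | ψ = true | true = true
~((ψ <-> ψ) | ψ) = ~true = false
~((ψ <-> ψ) | ψ) & φ = false & N = false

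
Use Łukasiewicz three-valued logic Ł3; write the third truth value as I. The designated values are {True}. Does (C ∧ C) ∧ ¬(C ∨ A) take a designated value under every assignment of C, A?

No

Countermodel: C=True, A=True gives False, which is not designated.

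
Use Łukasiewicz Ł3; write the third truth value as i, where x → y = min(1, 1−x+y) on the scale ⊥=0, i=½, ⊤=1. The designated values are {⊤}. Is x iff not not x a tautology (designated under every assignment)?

Yes

Every assignment of x over {⊤, i, ⊥} gives a value in {⊤}.
In particular, with x=i: x iff not not x = ⊤.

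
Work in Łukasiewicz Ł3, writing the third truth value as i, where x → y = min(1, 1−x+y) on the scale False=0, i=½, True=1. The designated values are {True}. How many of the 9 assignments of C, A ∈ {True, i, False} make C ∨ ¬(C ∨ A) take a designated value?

4

Designated under: (C=True, A=True); (C=True, A=i); (C=True, A=False); (C=False, A=False).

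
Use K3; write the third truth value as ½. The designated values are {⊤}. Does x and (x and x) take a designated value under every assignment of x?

Countermodel: x=½ gives ½, which is not designated.

No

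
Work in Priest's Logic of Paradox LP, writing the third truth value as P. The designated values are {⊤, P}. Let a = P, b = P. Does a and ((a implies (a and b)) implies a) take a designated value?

Yes

a and b = P and P = P
a implies (a and b) = P implies P = P  [not P or P]
(a implies (a and b)) implies a = P implies P = P
a and ((a implies (a and b)) implies a) = P and P = P
P ∈ {⊤, P}.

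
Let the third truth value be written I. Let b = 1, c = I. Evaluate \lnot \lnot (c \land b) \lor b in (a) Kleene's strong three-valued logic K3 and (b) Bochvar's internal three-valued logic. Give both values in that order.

In Kleene's strong three-valued logic K3: c \land b = I \land 1 = I
\lnot (c \land b) = \lnot I = I
\lnot \lnot (c \land b) = \lnot I = I
\lnot \lnot (c \land b) \lor b = I \lor 1 = 1
In Bochvar's internal three-valued logic: c \land b = I \land 1 = I
\lnot (c \land b) = \lnot I = I
\lnot \lnot (c \land b) = \lnot I = I
\lnot \lnot (c \land b) \lor b = I \lor 1 = I
They differ because Kleene's strong three-valued logic K3 and Bochvar's internal three-valued logic treat I differently under the binary connectives.

1; I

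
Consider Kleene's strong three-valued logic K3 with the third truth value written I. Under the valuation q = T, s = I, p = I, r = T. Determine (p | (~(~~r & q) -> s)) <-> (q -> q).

~r = ~T = F
~~r = ~F = T
~~r & q = T & T = T
~(~~r & q) = ~T = F
~(~~r & q) -> s = F -> I = T  [~F | I]
p | (~(~~r & q) -> s) = I | T = T
q -> q = T -> T = T
(p | (~(~~r & q) -> s)) <-> (q -> q) = T <-> T = T

T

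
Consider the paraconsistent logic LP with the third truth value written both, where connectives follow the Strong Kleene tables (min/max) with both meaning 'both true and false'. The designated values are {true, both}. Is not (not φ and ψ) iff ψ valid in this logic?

Countermodel: φ=true, ψ=false gives false, which is not designated.

No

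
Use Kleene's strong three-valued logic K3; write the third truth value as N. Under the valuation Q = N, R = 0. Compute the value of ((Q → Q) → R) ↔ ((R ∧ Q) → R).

Q → Q = N → N = N  [¬N ∨ N]
(Q → Q) → R = N → 0 = N
R ∧ Q = 0 ∧ N = 0
(R ∧ Q) → R = 0 → 0 = 1
((Q → Q) → R) ↔ ((R ∧ Q) → R) = N ↔ 1 = N

N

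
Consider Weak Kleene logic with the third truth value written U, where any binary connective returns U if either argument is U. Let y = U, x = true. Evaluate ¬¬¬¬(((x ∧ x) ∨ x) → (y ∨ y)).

U

x ∧ x = true ∧ true = true
(x ∧ x) ∨ x = true ∨ true = true
y ∨ y = U ∨ U = U
((x ∧ x) ∨ x) → (y ∨ y) = true → U = U  [any arg is the third value ⇒ result is the third value]
¬(((x ∧ x) ∨ x) → (y ∨ y)) = ¬U = U
¬¬(((x ∧ x) ∨ x) → (y ∨ y)) = ¬U = U
¬¬¬(((x ∧ x) ∨ x) → (y ∨ y)) = ¬U = U
¬¬¬¬(((x ∧ x) ∨ x) → (y ∨ y)) = ¬U = U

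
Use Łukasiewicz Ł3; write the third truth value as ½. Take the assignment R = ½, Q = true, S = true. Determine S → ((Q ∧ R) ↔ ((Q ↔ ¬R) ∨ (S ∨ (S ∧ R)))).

Q ∧ R = true ∧ ½ = ½
¬R = ¬½ = ½
Q ↔ ¬R = true ↔ ½ = ½
S ∧ R = true ∧ ½ = ½
S ∨ (S ∧ R) = true ∨ ½ = true
(Q ↔ ¬R) ∨ (S ∨ (S ∧ R)) = ½ ∨ true = true
(Q ∧ R) ↔ ((Q ↔ ¬R) ∨ (S ∨ (S ∧ R))) = ½ ↔ true = ½
S → ((Q ∧ R) ↔ ((Q ↔ ¬R) ∨ (S ∨ (S ∧ R)))) = true → ½ = ½

½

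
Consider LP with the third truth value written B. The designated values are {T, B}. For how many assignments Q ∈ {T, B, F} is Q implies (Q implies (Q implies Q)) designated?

Q=T: T ✓
Q=B: B ✓
Q=F: T ✓

3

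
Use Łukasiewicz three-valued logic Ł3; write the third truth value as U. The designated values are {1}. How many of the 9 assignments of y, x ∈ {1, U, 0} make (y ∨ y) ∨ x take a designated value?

5

Of the 9 assignments, 5 give a value in {1}.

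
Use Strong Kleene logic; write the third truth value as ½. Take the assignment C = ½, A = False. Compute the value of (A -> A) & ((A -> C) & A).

A -> A = False -> False = True
A -> C = False -> ½ = True
(A -> C) & A = True & False = False
(A -> A) & ((A -> C) & A) = True & False = False

False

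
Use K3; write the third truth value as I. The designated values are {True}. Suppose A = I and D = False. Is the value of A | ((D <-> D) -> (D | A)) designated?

No

D <-> D = False <-> False = True
D | A = False | I = I
(D <-> D) -> (D | A) = True -> I = I
A | ((D <-> D) -> (D | A)) = I | I = I
I ∉ {True}.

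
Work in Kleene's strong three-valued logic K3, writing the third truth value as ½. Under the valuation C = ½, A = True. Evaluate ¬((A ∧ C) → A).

False

A ∧ C = True ∧ ½ = ½
(A ∧ C) → A = ½ → True = True  [¬½ ∨ True]
¬((A ∧ C) → A) = ¬True = False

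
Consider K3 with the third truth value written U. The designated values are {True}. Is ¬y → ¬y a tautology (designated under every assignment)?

Countermodel: y=U gives U, which is not designated.

No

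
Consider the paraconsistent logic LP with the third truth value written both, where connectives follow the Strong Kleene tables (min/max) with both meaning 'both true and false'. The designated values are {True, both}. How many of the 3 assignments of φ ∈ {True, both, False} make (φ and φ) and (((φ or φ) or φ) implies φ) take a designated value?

2

φ=True: True ✓
φ=both: both ✓
φ=False: False ·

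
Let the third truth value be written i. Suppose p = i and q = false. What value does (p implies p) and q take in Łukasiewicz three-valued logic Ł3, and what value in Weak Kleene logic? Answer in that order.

false; i

In Łukasiewicz three-valued logic Ł3: p implies p = i implies i = true  [min(1, 1−½+½)]
(p implies p) and q = true and false = false
In Weak Kleene logic: p implies p = i implies i = i  [any arg is the third value ⇒ result is the third value]
(p implies p) and q = i and false = i
They differ because Łukasiewicz three-valued logic Ł3 and Weak Kleene logic treat i differently under the binary connectives.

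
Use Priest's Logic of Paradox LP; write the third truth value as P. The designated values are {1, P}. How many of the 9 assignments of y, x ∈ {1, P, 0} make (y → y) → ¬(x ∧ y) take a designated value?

Of the 9 assignments, 8 give a value in {1, P}.

8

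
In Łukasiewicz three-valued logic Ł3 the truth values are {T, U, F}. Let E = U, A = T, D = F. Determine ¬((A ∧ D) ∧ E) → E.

U

A ∧ D = T ∧ F = F
(A ∧ D) ∧ E = F ∧ U = F
¬((A ∧ D) ∧ E) = ¬F = T
¬((A ∧ D) ∧ E) → E = T → U = U  [min(1, 1−1+½)]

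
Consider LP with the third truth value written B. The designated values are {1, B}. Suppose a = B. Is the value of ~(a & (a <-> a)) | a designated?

Yes

a <-> a = B <-> B = B
a & (a <-> a) = B & B = B
~(a & (a <-> a)) = ~B = B
~(a & (a <-> a)) | a = B | B = B
B ∈ {1, B}.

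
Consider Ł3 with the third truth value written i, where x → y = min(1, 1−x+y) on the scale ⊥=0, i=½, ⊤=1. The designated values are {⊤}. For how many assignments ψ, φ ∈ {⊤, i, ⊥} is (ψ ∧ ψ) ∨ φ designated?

5

Of the 9 assignments, 5 give a value in {⊤}.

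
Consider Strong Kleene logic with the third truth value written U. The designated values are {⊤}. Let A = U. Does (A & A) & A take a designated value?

No

A & A = U & U = U
(A & A) & A = U & U = U
U ∉ {⊤}.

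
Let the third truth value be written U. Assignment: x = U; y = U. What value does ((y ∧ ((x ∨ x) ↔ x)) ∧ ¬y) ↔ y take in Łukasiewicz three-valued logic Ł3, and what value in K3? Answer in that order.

T; U

In Łukasiewicz three-valued logic Ł3: x ∨ x = U ∨ U = U
(x ∨ x) ↔ x = U ↔ U = T  [1 − |½−½|]
y ∧ ((x ∨ x) ↔ x) = U ∧ T = U
¬y = ¬U = U
(y ∧ ((x ∨ x) ↔ x)) ∧ ¬y = U ∧ U = U
((y ∧ ((x ∨ x) ↔ x)) ∧ ¬y) ↔ y = U ↔ U = T
In K3: x ∨ x = U ∨ U = U
(x ∨ x) ↔ x = U ↔ U = U
y ∧ ((x ∨ x) ↔ x) = U ∧ U = U
¬y = ¬U = U
(y ∧ ((x ∨ x) ↔ x)) ∧ ¬y = U ∧ U = U
((y ∧ ((x ∨ x) ↔ x)) ∧ ¬y) ↔ y = U ↔ U = U
They differ because Łukasiewicz three-valued logic Ł3 and K3 treat U differently under implication.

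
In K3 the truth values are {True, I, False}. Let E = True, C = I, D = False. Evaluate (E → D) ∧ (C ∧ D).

False

E → D = True → False = False
C ∧ D = I ∧ False = False
(E → D) ∧ (C ∧ D) = False ∧ False = False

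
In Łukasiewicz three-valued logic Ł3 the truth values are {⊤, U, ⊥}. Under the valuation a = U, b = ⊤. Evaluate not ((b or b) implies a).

b or b = ⊤ or ⊤ = ⊤
(b or b) implies a = ⊤ implies U = U  [min(1, 1−1+½)]
not ((b or b) implies a) = not U = U

U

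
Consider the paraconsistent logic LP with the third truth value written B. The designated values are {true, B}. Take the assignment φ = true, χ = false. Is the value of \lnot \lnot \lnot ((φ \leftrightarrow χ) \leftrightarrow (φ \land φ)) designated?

φ \leftrightarrow χ = true \leftrightarrow false = false
φ \land φ = true \land true = true
(φ \leftrightarrow χ) \leftrightarrow (φ \land φ) = false \leftrightarrow true = false
\lnot ((φ \leftrightarrow χ) \leftrightarrow (φ \land φ)) = \lnot false = true
\lnot \lnot ((φ \leftrightarrow χ) \leftrightarrow (φ \land φ)) = \lnot true = false
\lnot \lnot \lnot ((φ \leftrightarrow χ) \leftrightarrow (φ \land φ)) = \lnot false = true
true ∈ {true, B}.

Yes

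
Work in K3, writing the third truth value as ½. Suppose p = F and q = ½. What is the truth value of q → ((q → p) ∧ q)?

q → p = ½ → F = ½
(q → p) ∧ q = ½ ∧ ½ = ½
q → ((q → p) ∧ q) = ½ → ½ = ½

½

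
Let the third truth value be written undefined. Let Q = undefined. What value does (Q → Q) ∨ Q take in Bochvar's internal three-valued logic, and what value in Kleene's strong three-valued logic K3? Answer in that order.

undefined; undefined

In Bochvar's internal three-valued logic: Q → Q = undefined → undefined = undefined  [any arg is the third value ⇒ result is the third value]
(Q → Q) ∨ Q = undefined ∨ undefined = undefined
In Kleene's strong three-valued logic K3: Q → Q = undefined → undefined = undefined  [¬undefined ∨ undefined]
(Q → Q) ∨ Q = undefined ∨ undefined = undefined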